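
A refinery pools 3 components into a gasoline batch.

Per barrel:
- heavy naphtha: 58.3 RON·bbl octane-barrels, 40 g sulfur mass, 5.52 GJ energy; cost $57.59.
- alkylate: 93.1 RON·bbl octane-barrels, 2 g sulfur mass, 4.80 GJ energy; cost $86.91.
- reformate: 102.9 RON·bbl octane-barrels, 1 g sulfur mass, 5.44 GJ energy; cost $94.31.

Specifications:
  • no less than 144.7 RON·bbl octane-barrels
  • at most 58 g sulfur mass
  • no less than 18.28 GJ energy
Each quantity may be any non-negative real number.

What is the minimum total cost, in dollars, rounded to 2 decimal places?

Let x1 = barrels of heavy naphtha, x2 = barrels of alkylate, x3 = barrels of reformate.
Minimize 57.59x1 + 86.91x2 + 94.31x3 subject to:
  58.3x1 + 93.1x2 + 102.9x3 ≥ 144.7   (octane-barrels)
  40x1 + 2x2 + 1x3 ≤ 58   (sulfur mass)
  5.52x1 + 4.8x2 + 5.44x3 ≥ 18.28   (energy)
  x1, x2, x3 ≥ 0.
The optimal basis is {heavy naphtha, reformate}; alkylate drops out. There the sulfur mass and energy constraints are tight.
That vertex is x1 = 1.40155, x3 = 1.93814.
Hence cost = 57.59·1.40155 + 94.31·1.93814 = $263.5012.

$263.50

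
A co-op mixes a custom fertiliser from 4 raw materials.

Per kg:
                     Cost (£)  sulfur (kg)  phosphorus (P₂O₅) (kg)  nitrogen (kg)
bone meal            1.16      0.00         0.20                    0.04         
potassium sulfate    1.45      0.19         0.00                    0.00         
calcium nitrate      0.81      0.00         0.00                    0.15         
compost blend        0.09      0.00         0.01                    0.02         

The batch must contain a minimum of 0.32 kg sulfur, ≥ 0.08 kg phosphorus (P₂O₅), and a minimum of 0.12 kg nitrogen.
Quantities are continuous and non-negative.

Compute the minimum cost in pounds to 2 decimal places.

Set it up as a linear program. Let x1 = kg of bone meal, x2 = kg of potassium sulfate, x3 = kg of calcium nitrate, x4 = kg of compost blend.
Minimize 1.16x1 + 1.45x2 + 0.81x3 + 0.09x4 s.t.:
  0.19x2 ≥ 0.32   (sulfur)
  0.2x1 + 0.01x4 ≥ 0.08   (phosphorus (P₂O₅))
  0.04x1 + 0.15x3 + 0.02x4 ≥ 0.12   (nitrogen)
  x1, x2, x3, x4 ≥ 0.
At the optimum only bone meal, potassium sulfate, compost blend are positive (calcium nitrate = 0). Binding constraints: sulfur, phosphorus (P₂O₅), nitrogen.
Optimal quantities: bone meal = 0.1111 kg, potassium sulfate = 1.684 kg, compost blend = 5.778 kg.
Total cost: 1.16·0.1111 + 1.45·1.684 + 0.09·5.778 = 3.0907.

£3.09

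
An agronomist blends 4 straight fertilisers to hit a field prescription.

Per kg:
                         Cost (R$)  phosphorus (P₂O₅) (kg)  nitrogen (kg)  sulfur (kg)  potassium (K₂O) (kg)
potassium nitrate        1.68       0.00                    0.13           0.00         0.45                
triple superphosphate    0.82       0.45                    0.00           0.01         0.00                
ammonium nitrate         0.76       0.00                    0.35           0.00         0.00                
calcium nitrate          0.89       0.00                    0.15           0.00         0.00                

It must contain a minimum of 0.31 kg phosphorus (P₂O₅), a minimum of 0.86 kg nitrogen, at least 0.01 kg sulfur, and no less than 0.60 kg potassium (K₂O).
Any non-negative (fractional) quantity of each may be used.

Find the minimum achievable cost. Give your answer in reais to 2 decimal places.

R$4.55

Set it up as a linear program. Let x1 = kg of potassium nitrate, x2 = kg of triple superphosphate, x3 = kg of ammonium nitrate, x4 = kg of calcium nitrate.
Minimize 1.68x1 + 0.82x2 + 0.76x3 + 0.89x4 s.t.:
  0.45x2 ≥ 0.31   (phosphorus (P₂O₅))
  0.13x1 + 0.35x3 + 0.15x4 ≥ 0.86   (nitrogen)
  0.01x2 ≥ 0.01   (sulfur)
  0.45x1 ≥ 0.6   (potassium (K₂O))
  x1, x2, x3, x4 ≥ 0.
The optimal basis is {potassium nitrate, triple superphosphate, ammonium nitrate}; calcium nitrate drops out. The nitrogen, sulfur, potassium (K₂O) requirements are met with equality.
So potassium nitrate = 1.333 kg, triple superphosphate = 1 kg, ammonium nitrate = 1.962 kg.
Total cost: 1.68·1.333 + 0.82·1 + 0.76·1.962 = 4.5506.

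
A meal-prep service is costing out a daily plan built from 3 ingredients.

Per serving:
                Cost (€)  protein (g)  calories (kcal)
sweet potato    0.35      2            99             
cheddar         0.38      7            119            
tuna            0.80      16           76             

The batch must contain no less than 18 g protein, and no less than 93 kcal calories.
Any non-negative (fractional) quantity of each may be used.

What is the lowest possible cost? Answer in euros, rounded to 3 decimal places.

Treat it as an LP. Let x1 = servings of sweet potato, x2 = servings of cheddar, x3 = servings of tuna.
Minimize 0.35x1 + 0.38x2 + 0.8x3 with:
  2x1 + 7x2 + 16x3 ≥ 18   (protein)
  99x1 + 119x2 + 76x3 ≥ 93   (calories)
  x1, x2, x3 ≥ 0.
The optimal basis is {cheddar, tuna}; sweet potato drops out. There the protein and calories constraints are tight.
That vertex is x2 = 0.08746, x3 = 1.087.
Total cost: 0.38·0.08746 + 0.8·1.087 = 0.90283.

€0.903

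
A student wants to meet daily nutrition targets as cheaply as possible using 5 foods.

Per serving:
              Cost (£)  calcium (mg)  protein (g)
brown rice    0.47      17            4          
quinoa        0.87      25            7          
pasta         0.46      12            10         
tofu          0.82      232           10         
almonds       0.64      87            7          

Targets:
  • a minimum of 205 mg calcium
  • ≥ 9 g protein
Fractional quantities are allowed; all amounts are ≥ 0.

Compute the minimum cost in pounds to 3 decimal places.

£0.732

This is a linear program. Let x1 = servings of brown rice, x2 = servings of quinoa, x3 = servings of pasta, x4 = servings of tofu, x5 = servings of almonds.
min 0.47x1 + 0.87x2 + 0.46x3 + 0.82x4 + 0.64x5 with:
  17x1 + 25x2 + 12x3 + 232x4 + 87x5 ≥ 205   (calcium)
  4x1 + 7x2 + 10x3 + 10x4 + 7x5 ≥ 9   (protein)
  x1, x2, x3, x4, x5 ≥ 0.
The minimum-cost mix takes nothing from brown rice, quinoa, almonds — only pasta, tofu. There the calcium and protein constraints are tight.
That vertex is x3 = 0.01727, x4 = 0.8827.
Hence cost = 0.46·0.01727 + 0.82·0.8827 = £0.73176.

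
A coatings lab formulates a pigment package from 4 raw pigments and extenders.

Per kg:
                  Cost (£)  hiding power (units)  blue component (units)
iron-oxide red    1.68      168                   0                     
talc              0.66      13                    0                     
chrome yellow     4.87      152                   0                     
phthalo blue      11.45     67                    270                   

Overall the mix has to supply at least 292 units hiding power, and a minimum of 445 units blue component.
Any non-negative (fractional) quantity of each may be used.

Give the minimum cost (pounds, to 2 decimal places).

£20.69

Treat it as an LP. Let x1 = kg of iron-oxide red, x2 = kg of talc, x3 = kg of chrome yellow, x4 = kg of phthalo blue.
min 1.68x1 + 0.66x2 + 4.87x3 + 11.45x4 with:
  168x1 + 13x2 + 152x3 + 67x4 ≥ 292   (hiding power)
  270x4 ≥ 445   (blue component)
  x1, x2, x3, x4 ≥ 0.
The cheapest feasible vertex uses only iron-oxide red, phthalo blue; talc, chrome yellow are not used. There the hiding power and blue component constraints are tight.
Optimal quantities: iron-oxide red = 1.081 kg, phthalo blue = 1.648 kg.
Cost = 1.68·1.081 + 11.45·1.648 = 20.6857.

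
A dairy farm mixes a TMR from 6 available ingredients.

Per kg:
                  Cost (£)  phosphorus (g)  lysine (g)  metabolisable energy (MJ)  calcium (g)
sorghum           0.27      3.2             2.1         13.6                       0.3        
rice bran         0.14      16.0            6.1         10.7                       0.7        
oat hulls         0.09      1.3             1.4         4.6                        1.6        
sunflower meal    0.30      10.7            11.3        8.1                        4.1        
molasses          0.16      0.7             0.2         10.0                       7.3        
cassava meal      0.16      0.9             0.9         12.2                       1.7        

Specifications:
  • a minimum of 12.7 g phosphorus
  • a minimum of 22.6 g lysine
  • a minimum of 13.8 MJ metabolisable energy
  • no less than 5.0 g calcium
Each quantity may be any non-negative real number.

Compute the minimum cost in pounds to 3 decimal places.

£0.554

Treat it as an LP. Let x1 = kg of sorghum, x2 = kg of rice bran, x3 = kg of oat hulls, x4 = kg of sunflower meal, x5 = kg of molasses, x6 = kg of cassava meal.
min 0.27x1 + 0.14x2 + 0.09x3 + 0.3x4 + 0.16x5 + 0.16x6 subject to:
  3.2x1 + 16x2 + 1.3x3 + 10.7x4 + 0.7x5 + 0.9x6 ≥ 12.7   (phosphorus)
  2.1x1 + 6.1x2 + 1.4x3 + 11.3x4 + 0.2x5 + 0.9x6 ≥ 22.6   (lysine)
  13.6x1 + 10.7x2 + 4.6x3 + 8.1x4 + 10x5 + 12.2x6 ≥ 13.8   (metabolisable energy)
  0.3x1 + 0.7x2 + 1.6x3 + 4.1x4 + 7.3x5 + 1.7x6 ≥ 5   (calcium)
  x1, x2, x3, x4, x5, x6 ≥ 0.
The minimum-cost mix takes nothing from sorghum, oat hulls, molasses, cassava meal — only rice bran, sunflower meal. Binding constraints: lysine and calcium.
Optimal quantities: rice bran = 2.115 kg, sunflower meal = 0.8585 kg.
Objective = 0.14·2.115 + 0.3·0.8585 = 0.55365.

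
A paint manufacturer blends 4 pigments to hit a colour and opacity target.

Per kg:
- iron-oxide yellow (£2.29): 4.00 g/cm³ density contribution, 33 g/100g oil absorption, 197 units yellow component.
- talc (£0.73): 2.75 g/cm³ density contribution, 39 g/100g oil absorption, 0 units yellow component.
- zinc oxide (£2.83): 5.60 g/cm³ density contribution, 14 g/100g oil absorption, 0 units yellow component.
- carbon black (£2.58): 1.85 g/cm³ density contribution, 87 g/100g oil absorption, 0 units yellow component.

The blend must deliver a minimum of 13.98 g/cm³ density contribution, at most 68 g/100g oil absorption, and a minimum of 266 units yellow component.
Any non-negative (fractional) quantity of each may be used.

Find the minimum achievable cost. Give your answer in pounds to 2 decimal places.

Let x1 = kg of iron-oxide yellow, x2 = kg of talc, x3 = kg of zinc oxide, x4 = kg of carbon black.
min 2.29x1 + 0.73x2 + 2.83x3 + 2.58x4 with:
  4x1 + 2.75x2 + 5.6x3 + 1.85x4 ≥ 13.98   (density contribution)
  33x1 + 39x2 + 14x3 + 87x4 ≤ 68   (oil absorption)
  197x1 ≥ 266   (yellow component)
  x1, x2, x3, x4 ≥ 0.
The minimum-cost mix takes nothing from carbon black — only iron-oxide yellow, talc, zinc oxide. Binding constraints: density contribution, oil absorption, yellow component.
So iron-oxide yellow = 1.3503 kg, talc = 0.062075 kg, zinc oxide = 1.5015 kg.
Objective = 2.29·1.3503 + 0.73·0.062075 + 2.83·1.5015 = 7.3867.

£7.39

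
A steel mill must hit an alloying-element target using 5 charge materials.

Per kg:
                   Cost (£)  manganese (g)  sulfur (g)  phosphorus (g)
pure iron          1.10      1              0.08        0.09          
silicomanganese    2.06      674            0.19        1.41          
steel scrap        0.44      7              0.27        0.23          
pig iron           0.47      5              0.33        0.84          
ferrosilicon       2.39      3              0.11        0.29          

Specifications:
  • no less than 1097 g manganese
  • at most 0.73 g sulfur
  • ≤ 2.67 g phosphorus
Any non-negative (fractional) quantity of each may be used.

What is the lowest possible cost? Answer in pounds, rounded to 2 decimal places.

£3.35

Set it up as a linear program. Let x1 = kg of pure iron, x2 = kg of silicomanganese, x3 = kg of steel scrap, x4 = kg of pig iron, x5 = kg of ferrosilicon.
Minimise 1.1x1 + 2.06x2 + 0.44x3 + 0.47x4 + 2.39x5 with:
  1x1 + 674x2 + 7x3 + 5x4 + 3x5 ≥ 1097   (manganese)
  0.08x1 + 0.19x2 + 0.27x3 + 0.33x4 + 0.11x5 ≤ 0.73   (sulfur)
  0.09x1 + 1.41x2 + 0.23x3 + 0.84x4 + 0.29x5 ≤ 2.67   (phosphorus)
  x1, x2, x3, x4, x5 ≥ 0.
At the optimum only silicomanganese is positive (pure iron, steel scrap, pig iron, ferrosilicon = 0). There the manganese constraint is tight.
Solving gives x2 = 1.628.
Cost = 2.06·1.628 = 3.3537.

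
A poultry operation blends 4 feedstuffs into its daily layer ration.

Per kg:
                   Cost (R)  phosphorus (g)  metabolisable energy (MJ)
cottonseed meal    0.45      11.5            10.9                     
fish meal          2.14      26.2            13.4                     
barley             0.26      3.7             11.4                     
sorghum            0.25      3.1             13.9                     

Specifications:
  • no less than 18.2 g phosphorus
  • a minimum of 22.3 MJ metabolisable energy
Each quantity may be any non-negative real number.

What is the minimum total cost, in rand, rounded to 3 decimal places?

Let x1 = kg of cottonseed meal, x2 = kg of fish meal, x3 = kg of barley, x4 = kg of sorghum.
min 0.45x1 + 2.14x2 + 0.26x3 + 0.25x4 s.t.:
  11.5x1 + 26.2x2 + 3.7x3 + 3.1x4 ≥ 18.2   (phosphorus)
  10.9x1 + 13.4x2 + 11.4x3 + 13.9x4 ≥ 22.3   (metabolisable energy)
  x1, x2, x3, x4 ≥ 0.
The cheapest feasible vertex uses only cottonseed meal, sorghum; fish meal, barley are not used. The phosphorus and metabolisable energy requirements are met with equality.
So cottonseed meal = 1.458 kg, sorghum = 0.4607 kg.
Cost = 0.45·1.458 + 0.25·0.4607 = 0.77128.

R0.771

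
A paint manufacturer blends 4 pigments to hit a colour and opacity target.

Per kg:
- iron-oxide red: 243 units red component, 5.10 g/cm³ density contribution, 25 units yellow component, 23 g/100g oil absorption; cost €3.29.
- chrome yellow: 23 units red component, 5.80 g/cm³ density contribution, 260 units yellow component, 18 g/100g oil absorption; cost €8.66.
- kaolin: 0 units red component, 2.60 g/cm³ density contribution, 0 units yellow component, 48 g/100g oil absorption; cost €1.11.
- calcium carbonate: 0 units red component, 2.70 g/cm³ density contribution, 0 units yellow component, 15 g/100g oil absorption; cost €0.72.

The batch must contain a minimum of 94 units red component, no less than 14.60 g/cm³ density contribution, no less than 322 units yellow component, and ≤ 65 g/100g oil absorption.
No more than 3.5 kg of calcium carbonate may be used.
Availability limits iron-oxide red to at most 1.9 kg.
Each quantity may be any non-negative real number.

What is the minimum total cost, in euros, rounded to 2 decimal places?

€13.04

Let x1 = kg of iron-oxide red, x2 = kg of chrome yellow, x3 = kg of kaolin, x4 = kg of calcium carbonate.
Minimize 3.29x1 + 8.66x2 + 1.11x3 + 0.72x4 subject to:
  243x1 + 23x2 ≥ 94   (red component)
  5.1x1 + 5.8x2 + 2.6x3 + 2.7x4 ≥ 14.6   (density contribution)
  25x1 + 260x2 ≥ 322   (yellow component)
  23x1 + 18x2 + 48x3 + 15x4 ≤ 65   (oil absorption)
  x4 ≤ 3.5
  x1 ≤ 1.9
  x1, x2, x3, x4 ≥ 0.
At the optimum only iron-oxide red, chrome yellow, calcium carbonate are positive (kaolin = 0). There the red component, density contribution, yellow component constraints are tight.
Optimal quantities: iron-oxide red = 0.2721 kg, chrome yellow = 1.212 kg, calcium carbonate = 2.289 kg.
Objective = 3.29·0.2721 + 8.66·1.212 + 0.72·2.289 = 13.0392.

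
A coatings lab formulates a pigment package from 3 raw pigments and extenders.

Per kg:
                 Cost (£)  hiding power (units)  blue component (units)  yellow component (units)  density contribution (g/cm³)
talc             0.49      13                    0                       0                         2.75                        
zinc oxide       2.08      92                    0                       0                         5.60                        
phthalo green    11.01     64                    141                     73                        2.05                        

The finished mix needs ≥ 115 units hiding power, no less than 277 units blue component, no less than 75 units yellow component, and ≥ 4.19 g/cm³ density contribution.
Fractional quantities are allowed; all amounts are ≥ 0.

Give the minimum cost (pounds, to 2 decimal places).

£21.66

Treat it as an LP. Let x1 = kg of talc, x2 = kg of zinc oxide, x3 = kg of phthalo green.
min 0.49x1 + 2.08x2 + 11.01x3 with:
  13x1 + 92x2 + 64x3 ≥ 115   (hiding power)
  141x3 ≥ 277   (blue component)
  73x3 ≥ 75   (yellow component)
  2.75x1 + 5.6x2 + 2.05x3 ≥ 4.19   (density contribution)
  x1, x2, x3 ≥ 0.
The minimum-cost mix takes nothing from zinc oxide — only talc, phthalo green. The blue component and density contribution requirements are met with equality.
That vertex is x1 = 0.05916, x3 = 1.965.
Objective = 0.49·0.05916 + 11.01·1.965 = 21.6636.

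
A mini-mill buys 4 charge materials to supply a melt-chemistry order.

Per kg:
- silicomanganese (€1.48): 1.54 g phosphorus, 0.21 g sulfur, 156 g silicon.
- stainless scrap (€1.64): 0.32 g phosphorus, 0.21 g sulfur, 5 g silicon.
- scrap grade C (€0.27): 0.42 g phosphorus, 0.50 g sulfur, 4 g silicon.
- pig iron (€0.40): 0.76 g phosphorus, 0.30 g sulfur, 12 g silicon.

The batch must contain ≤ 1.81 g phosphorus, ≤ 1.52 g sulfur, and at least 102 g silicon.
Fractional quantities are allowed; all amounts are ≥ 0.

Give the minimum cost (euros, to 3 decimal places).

Let x1 = kg of silicomanganese, x2 = kg of stainless scrap, x3 = kg of scrap grade C, x4 = kg of pig iron.
min 1.48x1 + 1.64x2 + 0.27x3 + 0.4x4 subject to:
  1.54x1 + 0.32x2 + 0.42x3 + 0.76x4 ≤ 1.81   (phosphorus)
  0.21x1 + 0.21x2 + 0.5x3 + 0.3x4 ≤ 1.52   (sulfur)
  156x1 + 5x2 + 4x3 + 12x4 ≥ 102   (silicon)
  x1, x2, x3, x4 ≥ 0.
The cheapest feasible vertex uses only silicomanganese; stainless scrap, scrap grade C, pig iron are not used. There the silicon constraint is tight.
Optimal quantities: silicomanganese = 0.6538 kg.
Total cost: 1.48·0.6538 = 0.96762.

€0.968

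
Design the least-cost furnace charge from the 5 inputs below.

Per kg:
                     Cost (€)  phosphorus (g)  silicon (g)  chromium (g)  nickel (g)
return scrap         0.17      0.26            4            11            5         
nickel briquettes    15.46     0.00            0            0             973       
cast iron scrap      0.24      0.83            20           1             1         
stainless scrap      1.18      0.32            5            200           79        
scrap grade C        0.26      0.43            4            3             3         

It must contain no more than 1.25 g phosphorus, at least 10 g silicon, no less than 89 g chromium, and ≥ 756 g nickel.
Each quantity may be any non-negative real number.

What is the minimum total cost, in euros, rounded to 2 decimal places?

Let x1 = kg of return scrap, x2 = kg of nickel briquettes, x3 = kg of cast iron scrap, x4 = kg of stainless scrap, x5 = kg of scrap grade C.
Minimise 0.17x1 + 15.46x2 + 0.24x3 + 1.18x4 + 0.26x5 subject to:
  0.26x1 + 0.83x3 + 0.32x4 + 0.43x5 ≤ 1.25   (phosphorus)
  4x1 + 20x3 + 5x4 + 4x5 ≥ 10   (silicon)
  11x1 + 1x3 + 200x4 + 3x5 ≥ 89   (chromium)
  5x1 + 973x2 + 1x3 + 79x4 + 3x5 ≥ 756   (nickel)
  x1, x2, x3, x4, x5 ≥ 0.
The cheapest feasible vertex uses only nickel briquettes, stainless scrap; return scrap, cast iron scrap, scrap grade C are not used. There the phosphorus and nickel constraints are tight.
Solving gives x2 = 0.4598, x4 = 3.906.
Objective = 15.46·0.4598 + 1.18·3.906 = 11.7176.

€11.72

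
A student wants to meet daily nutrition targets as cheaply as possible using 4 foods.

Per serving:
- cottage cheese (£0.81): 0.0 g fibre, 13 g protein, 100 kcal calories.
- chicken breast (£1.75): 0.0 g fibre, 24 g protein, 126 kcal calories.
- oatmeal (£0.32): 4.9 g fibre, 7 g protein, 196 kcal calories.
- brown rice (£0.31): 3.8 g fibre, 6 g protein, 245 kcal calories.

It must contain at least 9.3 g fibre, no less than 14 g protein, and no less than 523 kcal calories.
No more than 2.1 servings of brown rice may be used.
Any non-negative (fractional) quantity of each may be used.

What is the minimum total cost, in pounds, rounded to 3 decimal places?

This is a linear program. Let x1 = servings of cottage cheese, x2 = servings of chicken breast, x3 = servings of oatmeal, x4 = servings of brown rice.
Minimise 0.81x1 + 1.75x2 + 0.32x3 + 0.31x4 s.t.:
  4.9x3 + 3.8x4 ≥ 9.3   (fibre)
  13x1 + 24x2 + 7x3 + 6x4 ≥ 14   (protein)
  100x1 + 126x2 + 196x3 + 245x4 ≥ 523   (calories)
  x4 ≤ 2.1
  x1, x2, x3, x4 ≥ 0.
The cheapest feasible vertex uses only oatmeal, brown rice; cottage cheese, chicken breast are not used. Binding constraints: fibre and calories.
That vertex is x3 = 0.6388, x4 = 1.624.
Total cost: 0.32·0.6388 + 0.31·1.624 = 0.70786.

£0.708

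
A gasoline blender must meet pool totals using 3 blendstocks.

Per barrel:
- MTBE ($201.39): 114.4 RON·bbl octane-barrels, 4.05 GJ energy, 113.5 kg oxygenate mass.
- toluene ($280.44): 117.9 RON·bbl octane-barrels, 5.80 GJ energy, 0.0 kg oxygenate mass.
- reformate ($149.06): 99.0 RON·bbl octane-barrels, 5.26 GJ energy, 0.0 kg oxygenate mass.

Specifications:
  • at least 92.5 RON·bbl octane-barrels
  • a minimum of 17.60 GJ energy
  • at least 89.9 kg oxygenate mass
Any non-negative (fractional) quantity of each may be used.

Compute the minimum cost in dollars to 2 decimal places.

$567.36

Set it up as a linear program. Let x1 = barrels of MTBE, x2 = barrels of toluene, x3 = barrels of reformate.
min 201.39x1 + 280.44x2 + 149.06x3 s.t.:
  114.4x1 + 117.9x2 + 99x3 ≥ 92.5   (octane-barrels)
  4.05x1 + 5.8x2 + 5.26x3 ≥ 17.6   (energy)
  113.5x1 ≥ 89.9   (oxygenate mass)
  x1, x2, x3 ≥ 0.
The minimum-cost mix takes nothing from toluene — only MTBE, reformate. Binding constraints: energy and oxygenate mass.
Optimal quantities: MTBE = 0.79207 barrels, reformate = 2.7361 barrels.
Hence cost = 201.39·0.79207 + 149.06·2.7361 = $567.3580.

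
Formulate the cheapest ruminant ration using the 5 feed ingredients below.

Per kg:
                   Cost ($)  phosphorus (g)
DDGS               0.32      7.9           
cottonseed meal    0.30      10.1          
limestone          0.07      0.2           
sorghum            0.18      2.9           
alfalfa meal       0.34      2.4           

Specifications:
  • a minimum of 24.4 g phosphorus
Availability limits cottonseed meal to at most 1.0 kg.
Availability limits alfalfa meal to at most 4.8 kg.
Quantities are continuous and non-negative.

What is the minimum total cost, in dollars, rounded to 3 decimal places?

$0.879

Let x1 = kg of DDGS, x2 = kg of cottonseed meal, x3 = kg of limestone, x4 = kg of sorghum, x5 = kg of alfalfa meal.
Minimise 0.32x1 + 0.3x2 + 0.07x3 + 0.18x4 + 0.34x5 subject to:
  7.9x1 + 10.1x2 + 0.2x3 + 2.9x4 + 2.4x5 ≥ 24.4   (phosphorus)
  x2 ≤ 1
  x5 ≤ 4.8
  x1, x2, x3, x4, x5 ≥ 0.
The cheapest feasible vertex uses only DDGS, cottonseed meal; limestone, sorghum, alfalfa meal are not used. The phosphorus and the cottonseed meal cap requirements are met with equality.
So DDGS = 1.81 kg, cottonseed meal = 1 kg.
Objective = 0.32·1.81 + 0.3·1 = 0.87920.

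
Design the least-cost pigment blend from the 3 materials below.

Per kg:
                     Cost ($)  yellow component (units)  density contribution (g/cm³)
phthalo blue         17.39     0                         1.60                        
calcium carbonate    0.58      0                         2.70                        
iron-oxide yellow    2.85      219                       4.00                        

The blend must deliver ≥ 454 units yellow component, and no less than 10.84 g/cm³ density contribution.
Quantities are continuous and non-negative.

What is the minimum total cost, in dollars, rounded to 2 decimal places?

$6.46

Let x1 = kg of phthalo blue, x2 = kg of calcium carbonate, x3 = kg of iron-oxide yellow.
min 17.39x1 + 0.58x2 + 2.85x3 with:
  219x3 ≥ 454   (yellow component)
  1.6x1 + 2.7x2 + 4x3 ≥ 10.84   (density contribution)
  x1, x2, x3 ≥ 0.
The cheapest feasible vertex uses only calcium carbonate, iron-oxide yellow; phthalo blue is not used. Binding constraints: yellow component and density contribution.
So calcium carbonate = 0.9436 kg, iron-oxide yellow = 2.073 kg.
Total cost: 0.58·0.9436 + 2.85·2.073 = 6.4553.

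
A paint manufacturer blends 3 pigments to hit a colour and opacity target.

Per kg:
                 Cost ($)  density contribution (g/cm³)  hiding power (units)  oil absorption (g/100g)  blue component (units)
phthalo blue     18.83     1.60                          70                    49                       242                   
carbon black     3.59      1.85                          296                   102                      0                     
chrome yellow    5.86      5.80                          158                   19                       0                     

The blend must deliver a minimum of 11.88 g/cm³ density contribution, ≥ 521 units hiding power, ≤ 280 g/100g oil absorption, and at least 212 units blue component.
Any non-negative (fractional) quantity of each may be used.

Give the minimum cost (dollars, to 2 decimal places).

This is a linear program. Let x1 = kg of phthalo blue, x2 = kg of carbon black, x3 = kg of chrome yellow.
min 18.83x1 + 3.59x2 + 5.86x3 s.t.:
  1.6x1 + 1.85x2 + 5.8x3 ≥ 11.88   (density contribution)
  70x1 + 296x2 + 158x3 ≥ 521   (hiding power)
  49x1 + 102x2 + 19x3 ≤ 280   (oil absorption)
  242x1 ≥ 212   (blue component)
  x1, x2, x3 ≥ 0.
All 3 inputs are positive at the optimum. There the density contribution, hiding power, blue component constraints are tight.
Optimal quantities: phthalo blue = 0.876 kg, carbon black = 0.7094 kg, chrome yellow = 1.58 kg.
Total cost: 18.83·0.876 + 3.59·0.7094 + 5.86·1.58 = 28.3006.

$28.30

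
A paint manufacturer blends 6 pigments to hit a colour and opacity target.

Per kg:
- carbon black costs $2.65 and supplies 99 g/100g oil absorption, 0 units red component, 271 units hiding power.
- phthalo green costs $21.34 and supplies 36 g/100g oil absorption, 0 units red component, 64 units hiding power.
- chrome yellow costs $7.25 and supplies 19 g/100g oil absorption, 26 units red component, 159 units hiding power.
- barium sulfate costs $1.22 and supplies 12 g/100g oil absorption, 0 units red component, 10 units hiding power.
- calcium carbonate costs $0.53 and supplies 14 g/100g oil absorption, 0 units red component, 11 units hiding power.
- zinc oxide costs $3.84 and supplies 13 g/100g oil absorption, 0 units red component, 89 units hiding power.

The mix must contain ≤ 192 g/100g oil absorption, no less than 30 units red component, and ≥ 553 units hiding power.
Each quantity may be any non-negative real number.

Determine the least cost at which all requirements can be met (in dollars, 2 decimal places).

$11.98

Let x1 = kg of carbon black, x2 = kg of phthalo green, x3 = kg of chrome yellow, x4 = kg of barium sulfate, x5 = kg of calcium carbonate, x6 = kg of zinc oxide.
Minimize 2.65x1 + 21.34x2 + 7.25x3 + 1.22x4 + 0.53x5 + 3.84x6 s.t.:
  99x1 + 36x2 + 19x3 + 12x4 + 14x5 + 13x6 ≤ 192   (oil absorption)
  26x3 ≥ 30   (red component)
  271x1 + 64x2 + 159x3 + 10x4 + 11x5 + 89x6 ≥ 553   (hiding power)
  x1, x2, x3, x4, x5, x6 ≥ 0.
The minimum-cost mix takes nothing from phthalo green, barium sulfate, calcium carbonate, zinc oxide — only carbon black, chrome yellow. There the red component and hiding power constraints are tight.
Optimal quantities: carbon black = 1.364 kg, chrome yellow = 1.154 kg.
Hence cost = 2.65·1.364 + 7.25·1.154 = $11.9811.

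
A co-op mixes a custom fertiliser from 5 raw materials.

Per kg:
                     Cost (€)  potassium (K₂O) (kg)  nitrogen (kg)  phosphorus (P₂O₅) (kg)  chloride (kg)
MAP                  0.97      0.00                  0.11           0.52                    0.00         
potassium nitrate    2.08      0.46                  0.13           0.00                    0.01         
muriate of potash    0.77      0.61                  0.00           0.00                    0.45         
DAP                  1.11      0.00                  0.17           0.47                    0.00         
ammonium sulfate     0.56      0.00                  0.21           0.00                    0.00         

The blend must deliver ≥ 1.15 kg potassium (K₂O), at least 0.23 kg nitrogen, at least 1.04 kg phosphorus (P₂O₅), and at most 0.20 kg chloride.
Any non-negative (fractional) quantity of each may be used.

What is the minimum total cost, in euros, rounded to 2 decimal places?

Set it up as a linear program. Let x1 = kg of MAP, x2 = kg of potassium nitrate, x3 = kg of muriate of potash, x4 = kg of DAP, x5 = kg of ammonium sulfate.
Minimise 0.97x1 + 2.08x2 + 0.77x3 + 1.11x4 + 0.56x5 s.t.:
  0.46x2 + 0.61x3 ≥ 1.15   (potassium (K₂O))
  0.11x1 + 0.13x2 + 0.17x4 + 0.21x5 ≥ 0.23   (nitrogen)
  0.52x1 + 0.47x4 ≥ 1.04   (phosphorus (P₂O₅))
  0.01x2 + 0.45x3 ≤ 0.2   (chloride)
  x1, x2, x3, x4, x5 ≥ 0.
The minimum-cost mix takes nothing from DAP, ammonium sulfate — only MAP, potassium nitrate, muriate of potash. There the potassium (K₂O), phosphorus (P₂O₅), chloride constraints are tight.
So MAP = 2 kg, potassium nitrate = 1.969 kg, muriate of potash = 0.4007 kg.
Objective = 0.97·2 + 2.08·1.969 + 0.77·0.4007 = 6.3441.

€6.34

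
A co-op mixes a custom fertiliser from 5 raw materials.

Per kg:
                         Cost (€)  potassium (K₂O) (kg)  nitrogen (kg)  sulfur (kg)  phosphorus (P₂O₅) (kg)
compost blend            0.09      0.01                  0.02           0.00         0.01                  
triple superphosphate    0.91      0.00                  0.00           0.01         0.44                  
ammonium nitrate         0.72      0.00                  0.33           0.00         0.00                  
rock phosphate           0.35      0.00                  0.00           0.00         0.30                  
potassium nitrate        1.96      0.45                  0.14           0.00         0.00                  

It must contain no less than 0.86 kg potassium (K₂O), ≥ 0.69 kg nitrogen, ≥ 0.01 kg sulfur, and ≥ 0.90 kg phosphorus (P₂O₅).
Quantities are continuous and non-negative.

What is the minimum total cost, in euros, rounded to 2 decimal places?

Set it up as a linear program. Let x1 = kg of compost blend, x2 = kg of triple superphosphate, x3 = kg of ammonium nitrate, x4 = kg of rock phosphate, x5 = kg of potassium nitrate.
min 0.09x1 + 0.91x2 + 0.72x3 + 0.35x4 + 1.96x5 with:
  0.01x1 + 0.45x5 ≥ 0.86   (potassium (K₂O))
  0.02x1 + 0.33x3 + 0.14x5 ≥ 0.69   (nitrogen)
  0.01x2 ≥ 0.01   (sulfur)
  0.01x1 + 0.44x2 + 0.3x4 ≥ 0.9   (phosphorus (P₂O₅))
  x1, x2, x3, x4, x5 ≥ 0.
At the optimum only compost blend, triple superphosphate, rock phosphate, potassium nitrate are positive (ammonium nitrate = 0). Binding constraints: potassium (K₂O), nitrogen, sulfur, phosphorus (P₂O₅).
Optimal quantities: compost blend = 25.01 kg, triple superphosphate = 1 kg, rock phosphate = 0.6996 kg, potassium nitrate = 1.355 kg.
Cost = 0.09·25.01 + 0.91·1 + 0.35·0.6996 + 1.96·1.355 = 6.0616.

€6.06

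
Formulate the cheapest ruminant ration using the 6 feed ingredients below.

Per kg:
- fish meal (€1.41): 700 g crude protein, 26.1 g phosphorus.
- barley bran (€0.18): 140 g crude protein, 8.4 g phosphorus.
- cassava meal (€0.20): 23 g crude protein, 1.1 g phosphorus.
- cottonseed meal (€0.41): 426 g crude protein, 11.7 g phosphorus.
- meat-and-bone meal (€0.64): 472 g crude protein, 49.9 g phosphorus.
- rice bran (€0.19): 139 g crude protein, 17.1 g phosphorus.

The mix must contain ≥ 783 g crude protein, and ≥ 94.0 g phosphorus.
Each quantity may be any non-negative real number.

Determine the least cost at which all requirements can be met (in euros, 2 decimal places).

Set it up as a linear program. Let x1 = kg of fish meal, x2 = kg of barley bran, x3 = kg of cassava meal, x4 = kg of cottonseed meal, x5 = kg of meat-and-bone meal, x6 = kg of rice bran.
Minimize 1.41x1 + 0.18x2 + 0.2x3 + 0.41x4 + 0.64x5 + 0.19x6 with:
  700x1 + 140x2 + 23x3 + 426x4 + 472x5 + 139x6 ≥ 783   (crude protein)
  26.1x1 + 8.4x2 + 1.1x3 + 11.7x4 + 49.9x5 + 17.1x6 ≥ 94   (phosphorus)
  x1, x2, x3, x4, x5, x6 ≥ 0.
The optimal basis is {cottonseed meal, rice bran}; fish meal, barley bran, cassava meal, meat-and-bone meal drop out. There the crude protein and phosphorus constraints are tight.
That vertex is x4 = 0.05714, x6 = 5.458.
Cost = 0.41·0.05714 + 0.19·5.458 = 1.0604.

€1.06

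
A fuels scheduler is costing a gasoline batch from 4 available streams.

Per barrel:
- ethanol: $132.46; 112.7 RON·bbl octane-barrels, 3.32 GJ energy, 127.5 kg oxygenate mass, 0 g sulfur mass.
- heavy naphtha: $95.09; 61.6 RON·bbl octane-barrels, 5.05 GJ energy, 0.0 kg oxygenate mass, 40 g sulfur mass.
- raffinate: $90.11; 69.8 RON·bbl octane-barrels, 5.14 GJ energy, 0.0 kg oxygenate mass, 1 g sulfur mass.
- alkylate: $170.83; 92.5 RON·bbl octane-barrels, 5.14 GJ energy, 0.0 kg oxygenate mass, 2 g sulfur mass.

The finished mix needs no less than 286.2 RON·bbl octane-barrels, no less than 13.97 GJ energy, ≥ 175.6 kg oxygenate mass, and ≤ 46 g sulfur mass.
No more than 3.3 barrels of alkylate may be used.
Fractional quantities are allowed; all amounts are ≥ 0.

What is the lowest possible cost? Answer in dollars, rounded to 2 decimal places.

Let x1 = barrels of ethanol, x2 = barrels of heavy naphtha, x3 = barrels of raffinate, x4 = barrels of alkylate.
min 132.46x1 + 95.09x2 + 90.11x3 + 170.83x4 with:
  112.7x1 + 61.6x2 + 69.8x3 + 92.5x4 ≥ 286.2   (octane-barrels)
  3.32x1 + 5.05x2 + 5.14x3 + 5.14x4 ≥ 13.97   (energy)
  127.5x1 ≥ 175.6   (oxygenate mass)
  40x2 + 1x3 + 2x4 ≤ 46   (sulfur mass)
  x4 ≤ 3.3
  x1, x2, x3, x4 ≥ 0.
The cheapest feasible vertex uses only ethanol, raffinate; heavy naphtha, alkylate are not used. The octane-barrels and energy requirements are met with equality.
Optimal quantities: ethanol = 1.4271 barrels, raffinate = 1.7961 barrels.
Objective = 132.46·1.4271 + 90.11·1.7961 = 350.8802.

$350.88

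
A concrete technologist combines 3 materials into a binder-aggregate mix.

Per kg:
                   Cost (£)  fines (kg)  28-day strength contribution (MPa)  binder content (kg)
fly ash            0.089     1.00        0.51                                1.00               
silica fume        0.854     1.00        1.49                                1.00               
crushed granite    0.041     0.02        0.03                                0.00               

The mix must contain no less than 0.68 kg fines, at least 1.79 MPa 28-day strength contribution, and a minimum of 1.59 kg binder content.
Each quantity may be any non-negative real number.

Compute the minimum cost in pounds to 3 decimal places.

Set it up as a linear program. Let x1 = kg of fly ash, x2 = kg of silica fume, x3 = kg of crushed granite.
Minimise 0.089x1 + 0.854x2 + 0.041x3 s.t.:
  1x1 + 1x2 + 0.02x3 ≥ 0.68   (fines)
  0.51x1 + 1.49x2 + 0.03x3 ≥ 1.79   (28-day strength contribution)
  1x1 + 1x2 ≥ 1.59   (binder content)
  x1, x2, x3 ≥ 0.
The cheapest feasible vertex uses only fly ash; silica fume, crushed granite are not used. Binding constraint: 28-day strength contribution.
Optimal quantities: fly ash = 3.51 kg.
Objective = 0.089·3.51 = 0.31239.

£0.312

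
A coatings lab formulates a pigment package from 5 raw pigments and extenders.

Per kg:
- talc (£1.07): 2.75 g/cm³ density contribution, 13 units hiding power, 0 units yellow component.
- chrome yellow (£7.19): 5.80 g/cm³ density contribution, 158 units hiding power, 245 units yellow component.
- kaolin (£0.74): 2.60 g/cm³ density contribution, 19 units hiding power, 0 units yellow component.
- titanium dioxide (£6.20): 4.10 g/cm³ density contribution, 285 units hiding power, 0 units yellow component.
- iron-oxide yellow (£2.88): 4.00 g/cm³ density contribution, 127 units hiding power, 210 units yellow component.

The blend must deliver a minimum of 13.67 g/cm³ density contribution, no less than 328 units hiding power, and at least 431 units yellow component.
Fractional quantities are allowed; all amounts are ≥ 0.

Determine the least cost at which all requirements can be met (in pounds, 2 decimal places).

This is a linear program. Let x1 = kg of talc, x2 = kg of chrome yellow, x3 = kg of kaolin, x4 = kg of titanium dioxide, x5 = kg of iron-oxide yellow.
min 1.07x1 + 7.19x2 + 0.74x3 + 6.2x4 + 2.88x5 with:
  2.75x1 + 5.8x2 + 2.6x3 + 4.1x4 + 4x5 ≥ 13.67   (density contribution)
  13x1 + 158x2 + 19x3 + 285x4 + 127x5 ≥ 328   (hiding power)
  245x2 + 210x5 ≥ 431   (yellow component)
  x1, x2, x3, x4, x5 ≥ 0.
The minimum-cost mix takes nothing from talc, chrome yellow, titanium dioxide — only kaolin, iron-oxide yellow. Binding constraints: density contribution and hiding power.
That vertex is x3 = 1.668, x5 = 2.333.
Total cost: 0.74·1.668 + 2.88·2.333 = 7.9534.

£7.95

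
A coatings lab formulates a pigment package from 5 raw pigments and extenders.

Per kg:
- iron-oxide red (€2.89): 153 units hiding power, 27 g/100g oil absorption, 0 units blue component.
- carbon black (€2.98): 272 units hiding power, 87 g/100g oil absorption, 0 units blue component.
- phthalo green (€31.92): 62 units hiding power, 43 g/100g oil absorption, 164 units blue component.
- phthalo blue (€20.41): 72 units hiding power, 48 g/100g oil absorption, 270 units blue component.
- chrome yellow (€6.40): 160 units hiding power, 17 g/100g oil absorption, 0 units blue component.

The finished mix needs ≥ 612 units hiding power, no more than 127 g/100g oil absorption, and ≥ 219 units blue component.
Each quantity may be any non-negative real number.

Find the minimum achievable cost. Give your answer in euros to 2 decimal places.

€29.91

This is a linear program. Let x1 = kg of iron-oxide red, x2 = kg of carbon black, x3 = kg of phthalo green, x4 = kg of phthalo blue, x5 = kg of chrome yellow.
Minimise 2.89x1 + 2.98x2 + 31.92x3 + 20.41x4 + 6.4x5 subject to:
  153x1 + 272x2 + 62x3 + 72x4 + 160x5 ≥ 612   (hiding power)
  27x1 + 87x2 + 43x3 + 48x4 + 17x5 ≤ 127   (oil absorption)
  164x3 + 270x4 ≥ 219   (blue component)
  x1, x2, x3, x4, x5 ≥ 0.
At the optimum only iron-oxide red, phthalo blue, chrome yellow are positive (carbon black, phthalo green = 0). The hiding power, oil absorption, blue component requirements are met with equality.
That vertex is x1 = 2.722, x4 = 0.8111, x5 = 0.8569.
Cost = 2.89·2.722 + 20.41·0.8111 + 6.4·0.8569 = 29.9053.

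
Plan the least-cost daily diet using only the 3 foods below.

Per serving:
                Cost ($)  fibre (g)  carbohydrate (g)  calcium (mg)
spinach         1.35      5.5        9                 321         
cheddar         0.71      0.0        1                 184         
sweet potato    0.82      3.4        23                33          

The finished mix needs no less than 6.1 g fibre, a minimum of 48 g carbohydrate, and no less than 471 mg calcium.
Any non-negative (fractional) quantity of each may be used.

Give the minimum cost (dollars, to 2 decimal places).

Set it up as a linear program. Let x1 = servings of spinach, x2 = servings of cheddar, x3 = servings of sweet potato.
Minimize 1.35x1 + 0.71x2 + 0.82x3 s.t.:
  5.5x1 + 3.4x3 ≥ 6.1   (fibre)
  9x1 + 1x2 + 23x3 ≥ 48   (carbohydrate)
  321x1 + 184x2 + 33x3 ≥ 471   (calcium)
  x1, x2, x3 ≥ 0.
At the optimum only spinach, sweet potato are positive (cheddar = 0). Binding constraints: carbohydrate and calcium.
So spinach = 1.305 servings, sweet potato = 1.576 servings.
Hence cost = 1.35·1.305 + 0.82·1.576 = $3.0541.

$3.05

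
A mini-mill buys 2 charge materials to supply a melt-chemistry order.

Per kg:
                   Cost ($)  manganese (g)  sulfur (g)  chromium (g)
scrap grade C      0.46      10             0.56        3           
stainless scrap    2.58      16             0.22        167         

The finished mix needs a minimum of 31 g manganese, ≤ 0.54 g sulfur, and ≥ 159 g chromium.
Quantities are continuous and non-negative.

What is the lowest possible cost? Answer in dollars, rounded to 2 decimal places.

Let x1 = kg of scrap grade C, x2 = kg of stainless scrap.
min 0.46x1 + 2.58x2 with:
  10x1 + 16x2 ≥ 31   (manganese)
  0.56x1 + 0.22x2 ≤ 0.54   (sulfur)
  3x1 + 167x2 ≥ 159   (chromium)
  x1, x2 ≥ 0.
Both inputs are positive at the optimum. There the manganese and sulfur constraints are tight.
So scrap grade C = 0.2692 kg, stainless scrap = 1.769 kg.
Total cost: 0.46·0.2692 + 2.58·1.769 = 4.6879.

$4.69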